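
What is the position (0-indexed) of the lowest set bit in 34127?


0b1000010101001111. Lowest set bit at position 0

0


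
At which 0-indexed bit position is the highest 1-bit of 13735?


0b11010110100111. Highest set bit at position 13

13


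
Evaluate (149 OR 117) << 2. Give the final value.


Step 1: 149 | 117 = 245
Step 2: 245 << 2 = 980

980


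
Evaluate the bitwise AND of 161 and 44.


0b10100001 & 0b101100 = 0b100000 = 32

32


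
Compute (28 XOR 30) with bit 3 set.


Step 1: 28 ^ 30 = 2
Step 2: 2 | (1 << 3) = 2 | 8 = 10

10


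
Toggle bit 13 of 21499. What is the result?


21499 ^ (1 << 13) = 21499 ^ 8192 = 29691

29691


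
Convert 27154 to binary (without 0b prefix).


27154 = 110101000010010 in binary

110101000010010


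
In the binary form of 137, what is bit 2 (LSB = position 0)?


0b10001001, position 2 = 0

0


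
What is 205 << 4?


0b11001101 << 4 = 0b110011010000 = 3280

3280


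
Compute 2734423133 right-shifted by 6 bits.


0b10100010111110111111110001011101 >> 6 = 0b10100010111110111111110001 = 42725361

42725361


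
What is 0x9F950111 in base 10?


9F950111 hex = 2677342481 decimal

2677342481


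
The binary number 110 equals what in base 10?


110 in decimal = 6

6


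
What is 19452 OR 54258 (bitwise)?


0b100101111111100 | 0b1101001111110010 = 0b1101101111111110 = 56318

56318


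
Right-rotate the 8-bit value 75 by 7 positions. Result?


Rotate 0b1001011 right by 7 (8-bit) = 0b10010110 = 150

150


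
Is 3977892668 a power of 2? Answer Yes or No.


0b11101101000110011101001100111100. Multiple bits set => No

No


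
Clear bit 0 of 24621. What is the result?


24621 & ~(1 << 0) = 24620

24620


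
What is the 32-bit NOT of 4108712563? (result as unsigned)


~0b11110100111001011111101001110011 = 0b1011000110100000010110001100 = 186254732 (32-bit unsigned)

186254732


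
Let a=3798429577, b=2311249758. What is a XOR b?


3798429577 ^ 2311249758 = 1806020823

1806020823


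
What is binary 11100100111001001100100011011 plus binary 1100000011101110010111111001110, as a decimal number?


11100100111001001100100011011 + 1100000011101110010111111001110 = 1111101000100111100100011101001 = 2098448617

2098448617


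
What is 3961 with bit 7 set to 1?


3961 | (1 << 7) = 3961 | 128 = 4089

4089


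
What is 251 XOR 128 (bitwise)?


0b11111011 ^ 0b10000000 = 0b1111011 = 123

123


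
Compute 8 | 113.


0b1000 | 0b1110001 = 0b1111001 = 121

121


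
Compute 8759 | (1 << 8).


8759 | (1 << 8) = 8759 | 256 = 9015

9015


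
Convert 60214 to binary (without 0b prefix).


60214 = 1110101100110110 in binary

1110101100110110


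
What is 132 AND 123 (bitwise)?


0b10000100 & 0b1111011 = 0b0 = 0

0


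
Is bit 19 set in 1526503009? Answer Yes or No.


0b1011010111111001001011001100001, bit 19 = 1. Yes

Yes


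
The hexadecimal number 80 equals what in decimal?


80 hex = 128 decimal

128


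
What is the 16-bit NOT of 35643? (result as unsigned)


~0b1000101100111011 = 0b111010011000100 = 29892 (16-bit unsigned)

29892


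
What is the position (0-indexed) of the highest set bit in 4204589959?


0b11111010100111001111001110000111. Highest set bit at position 31

31


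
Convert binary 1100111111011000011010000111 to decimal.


1100111111011000011010000111 in decimal = 217941639

217941639


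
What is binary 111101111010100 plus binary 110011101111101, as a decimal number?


111101111010100 + 110011101111101 = 1110001101010001 = 58193

58193


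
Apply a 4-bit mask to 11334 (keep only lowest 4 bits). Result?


11334 & 15 = 6

6


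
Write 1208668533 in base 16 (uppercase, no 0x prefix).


1208668533 = 480AD175 hex

480AD175


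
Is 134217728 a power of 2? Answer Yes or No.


0b1000000000000000000000000000. Only one bit set => Yes

Yes


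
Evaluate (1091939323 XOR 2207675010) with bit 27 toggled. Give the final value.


Step 1: 1091939323 ^ 2207675010 = 3263420793
Step 2: 3263420793 ^ (1 << 27) = 3263420793 ^ 134217728 = 3397638521

3397638521


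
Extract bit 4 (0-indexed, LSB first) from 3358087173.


0b11001000001010000101100000000101, position 4 = 0

0


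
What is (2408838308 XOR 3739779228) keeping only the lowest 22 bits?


Step 1: 2408838308 ^ 3739779228 = 1367045176
Step 2: 1367045176 & 4194303 = 3896376

3896376


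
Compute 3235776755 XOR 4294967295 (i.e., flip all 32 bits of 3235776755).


3235776755 ^ 4294967295 = 1059190540

1059190540


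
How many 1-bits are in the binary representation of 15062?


0b11101011010110 has 9 set bits

9


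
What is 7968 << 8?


0b1111100100000 << 8 = 0b111110010000000000000 = 2039808

2039808


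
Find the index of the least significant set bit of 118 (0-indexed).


0b1110110. Lowest set bit at position 1

1


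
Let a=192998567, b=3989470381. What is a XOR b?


192998567 ^ 3989470381 = 3863646218

3863646218


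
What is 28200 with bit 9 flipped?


28200 ^ (1 << 9) = 28200 ^ 512 = 27688

27688


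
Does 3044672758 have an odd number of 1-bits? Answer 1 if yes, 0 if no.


0b10110101011110100000010011110110 has 17 ones => parity 1

1


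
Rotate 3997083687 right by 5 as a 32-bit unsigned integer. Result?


Rotate 0b11101110001111101010100000100111 right by 5 (32-bit) = 0b111111011100011111010101000001 = 1064432961

1064432961


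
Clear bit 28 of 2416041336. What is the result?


2416041336 & ~(1 << 28) = 2147605880

2147605880


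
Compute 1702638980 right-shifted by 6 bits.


0b1100101011111000011010110000100 >> 6 = 0b1100101011111000011010110 = 26603734

26603734


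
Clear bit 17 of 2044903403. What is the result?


2044903403 & ~(1 << 17) = 2044772331

2044772331


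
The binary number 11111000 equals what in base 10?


11111000 in decimal = 248

248


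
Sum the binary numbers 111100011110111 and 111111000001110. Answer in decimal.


111100011110111 + 111111000001110 = 1111011100000101 = 63237

63237


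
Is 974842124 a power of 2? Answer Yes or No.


0b111010000110101110100100001100. Multiple bits set => No

No


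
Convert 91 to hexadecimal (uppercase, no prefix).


91 = 5B hex

5B


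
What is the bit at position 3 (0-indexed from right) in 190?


0b10111110, position 3 = 1

1


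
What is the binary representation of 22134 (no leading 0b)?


22134 = 101011001110110 in binary

101011001110110


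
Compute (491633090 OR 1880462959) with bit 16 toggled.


Step 1: 491633090 | 1880462959 = 2103295983
Step 2: 2103295983 ^ (1 << 16) = 2103295983 ^ 65536 = 2103230447

2103230447


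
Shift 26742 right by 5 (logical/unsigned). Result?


0b110100001110110 >> 5 = 0b1101000011 = 835

835


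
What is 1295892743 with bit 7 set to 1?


1295892743 | (1 << 7) = 1295892743 | 128 = 1295892871

1295892871


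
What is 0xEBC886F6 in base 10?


EBC886F6 hex = 3955787510 decimal

3955787510


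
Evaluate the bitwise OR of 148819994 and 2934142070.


0b1000110111101101000000011010 | 0b10101110111000110111010001110110 = 0b10101110111111111111010001111110 = 2936009854

2936009854


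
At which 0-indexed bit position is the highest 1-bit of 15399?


0b11110000100111. Highest set bit at position 13

13


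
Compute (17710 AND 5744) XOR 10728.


Step 1: 17710 & 5744 = 1056
Step 2: 1056 ^ 10728 = 11720

11720


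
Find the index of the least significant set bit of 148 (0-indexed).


0b10010100. Lowest set bit at position 2

2


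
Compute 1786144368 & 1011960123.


0b1101010011101100110011001110000 & 0b111100010100010100100100111011 = 0b101000010100000100000000110000 = 676347952

676347952


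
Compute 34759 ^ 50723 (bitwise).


0b1000011111000111 ^ 0b1100011000100011 = 0b100000111100100 = 16868

16868


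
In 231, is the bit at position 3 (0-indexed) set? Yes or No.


0b11100111, bit 3 = 0. No

No


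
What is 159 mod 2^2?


159 & 3 = 3

3


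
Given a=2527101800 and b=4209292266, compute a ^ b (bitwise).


2527101800 ^ 4209292266 = 1816408194

1816408194


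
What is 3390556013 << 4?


0b11001010000101111100011101101101 << 4 = 0b110010100001011111000111011011010000 = 54248896208

54248896208


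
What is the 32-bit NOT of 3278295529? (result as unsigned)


~0b11000011011001101101000111101001 = 0b111100100110010010111000010110 = 1016671766 (32-bit unsigned)

1016671766


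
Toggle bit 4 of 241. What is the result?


241 ^ (1 << 4) = 241 ^ 16 = 225

225


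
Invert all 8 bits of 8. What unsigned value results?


8 ^ 255 = 247

247


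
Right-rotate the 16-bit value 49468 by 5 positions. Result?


Rotate 0b1100000100111100 right by 5 (16-bit) = 0b1110011000001001 = 58889

58889


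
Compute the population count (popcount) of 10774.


0b10101000010110 has 6 set bits

6


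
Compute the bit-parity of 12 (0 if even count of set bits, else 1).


0b1100 has 2 ones => parity 0

0


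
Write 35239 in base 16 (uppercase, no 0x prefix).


35239 = 89A7 hex

89A7


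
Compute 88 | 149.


0b1011000 | 0b10010101 = 0b11011101 = 221

221


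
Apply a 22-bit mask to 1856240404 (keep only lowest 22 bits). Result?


1856240404 & 4194303 = 2358036

2358036


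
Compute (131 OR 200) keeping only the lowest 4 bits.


Step 1: 131 | 200 = 203
Step 2: 203 & 15 = 11

11


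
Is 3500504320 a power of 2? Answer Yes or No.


0b11010000101001010111010100000000. Multiple bits set => No

No


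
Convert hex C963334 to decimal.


C963334 hex = 211170100 decimal

211170100


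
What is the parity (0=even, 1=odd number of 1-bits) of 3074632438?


0b10110111010000110010101011110110 has 18 ones => parity 0

0


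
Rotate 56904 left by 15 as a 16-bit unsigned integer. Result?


Rotate 0b1101111001001000 left by 15 (16-bit) = 0b110111100100100 = 28452

28452


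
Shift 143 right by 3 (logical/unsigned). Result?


0b10001111 >> 3 = 0b10001 = 17

17


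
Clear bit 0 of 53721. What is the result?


53721 & ~(1 << 0) = 53720

53720


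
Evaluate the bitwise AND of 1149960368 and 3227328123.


0b1000100100010110000000010110000 & 0b11000000010111010001111001111011 = 0b1000000000010010000000000110000 = 1074331696

1074331696


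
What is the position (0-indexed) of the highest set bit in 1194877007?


0b1000111001110000110000001001111. Highest set bit at position 30

30


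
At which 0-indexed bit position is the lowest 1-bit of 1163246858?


0b1000101010101011011110100001010. Lowest set bit at position 1

1


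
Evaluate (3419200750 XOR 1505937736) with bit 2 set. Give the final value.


Step 1: 3419200750 ^ 1505937736 = 2450396582
Step 2: 2450396582 | (1 << 2) = 2450396582 | 4 = 2450396582

2450396582


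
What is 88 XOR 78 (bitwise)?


0b1011000 ^ 0b1001110 = 0b10110 = 22

22


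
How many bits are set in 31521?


0b111101100100001 has 8 set bits

8


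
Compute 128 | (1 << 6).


128 | (1 << 6) = 128 | 64 = 192

192


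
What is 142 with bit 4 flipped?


142 ^ (1 << 4) = 142 ^ 16 = 158

158


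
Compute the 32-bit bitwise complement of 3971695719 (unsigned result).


~0b11101100101110110100010001100111 = 0b10011010001001011101110011000 = 323271576 (32-bit unsigned)

323271576


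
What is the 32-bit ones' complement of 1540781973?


1540781973 ^ 4294967295 = 2754185322

2754185322


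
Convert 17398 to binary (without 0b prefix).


17398 = 100001111110110 in binary

100001111110110


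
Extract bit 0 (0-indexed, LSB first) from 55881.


0b1101101001001001, position 0 = 1

1


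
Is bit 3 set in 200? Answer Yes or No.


0b11001000, bit 3 = 1. Yes

Yes


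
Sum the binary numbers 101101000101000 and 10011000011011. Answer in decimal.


101101000101000 + 10011000011011 = 1000000001000011 = 32835

32835


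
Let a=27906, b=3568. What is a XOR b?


27906 ^ 3568 = 24818

24818


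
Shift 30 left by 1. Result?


0b11110 << 1 = 0b111100 = 60

60


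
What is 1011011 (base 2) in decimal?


1011011 in decimal = 91

91


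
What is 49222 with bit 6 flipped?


49222 ^ (1 << 6) = 49222 ^ 64 = 49158

49158


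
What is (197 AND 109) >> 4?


Step 1: 197 & 109 = 69
Step 2: 69 >> 4 = 4

4


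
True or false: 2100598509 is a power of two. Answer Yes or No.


0b1111101001101001001011011101101. Multiple bits set => No

No


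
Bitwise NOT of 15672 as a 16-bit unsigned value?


~0b11110100111000 = 0b1100001011000111 = 49863 (16-bit unsigned)

49863


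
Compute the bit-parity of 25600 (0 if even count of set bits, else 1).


0b110010000000000 has 3 ones => parity 1

1


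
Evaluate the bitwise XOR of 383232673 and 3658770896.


0b10110110101111010101010100001 ^ 0b11011010000101000110100111010000 = 0b11001100110000111100001101110001 = 3435381617

3435381617


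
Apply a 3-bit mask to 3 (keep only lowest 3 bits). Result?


3 & 7 = 3

3


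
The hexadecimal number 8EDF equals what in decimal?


8EDF hex = 36575 decimal

36575


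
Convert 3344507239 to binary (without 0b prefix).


3344507239 = 11000111010110010010000101100111 in binary

11000111010110010010000101100111


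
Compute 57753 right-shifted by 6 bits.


0b1110000110011001 >> 6 = 0b1110000110 = 902

902


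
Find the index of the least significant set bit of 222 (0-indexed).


0b11011110. Lowest set bit at position 1

1


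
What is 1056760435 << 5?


0b111110111111001110001001110011 << 5 = 0b11111011111100111000100111001100000 = 33816333920

33816333920


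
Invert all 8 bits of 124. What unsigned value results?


124 ^ 255 = 131

131


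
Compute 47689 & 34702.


0b1011101001001001 & 0b1000011110001110 = 0b1000001000001000 = 33288

33288


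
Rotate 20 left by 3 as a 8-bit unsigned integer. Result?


Rotate 0b10100 left by 3 (8-bit) = 0b10100000 = 160

160


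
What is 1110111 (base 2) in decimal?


1110111 in decimal = 119

119


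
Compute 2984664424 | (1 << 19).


2984664424 | (1 << 19) = 2984664424 | 524288 = 2985188712

2985188712


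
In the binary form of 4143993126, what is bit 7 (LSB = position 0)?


0b11110111000000000101000100100110, position 7 = 0

0


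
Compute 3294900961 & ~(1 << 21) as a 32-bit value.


3294900961 & ~(1 << 21) = 3292803809

3292803809


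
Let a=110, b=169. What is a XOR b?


110 ^ 169 = 199

199


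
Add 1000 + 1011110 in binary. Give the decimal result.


1000 + 1011110 = 1100110 = 102

102


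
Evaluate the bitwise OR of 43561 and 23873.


0b1010101000101001 | 0b101110101000001 = 0b1111111101101001 = 65385

65385


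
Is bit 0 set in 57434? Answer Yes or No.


0b1110000001011010, bit 0 = 0. No

No


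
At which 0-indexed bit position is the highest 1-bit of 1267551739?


0b1001011100011010100110111111011. Highest set bit at position 30

30


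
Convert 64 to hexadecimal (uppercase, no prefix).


64 = 40 hex

40


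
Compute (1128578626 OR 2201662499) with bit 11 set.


Step 1: 1128578626 | 2201662499 = 3279863395
Step 2: 3279863395 | (1 << 11) = 3279863395 | 2048 = 3279863395

3279863395


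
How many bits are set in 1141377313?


0b1000100000010000000100100100001 has 7 set bits

7


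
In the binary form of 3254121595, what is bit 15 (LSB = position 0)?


0b11000001111101011111010001111011, position 15 = 1

1


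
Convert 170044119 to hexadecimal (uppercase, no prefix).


170044119 = A22AAD7 hex

A22AAD7


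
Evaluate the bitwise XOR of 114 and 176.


0b1110010 ^ 0b10110000 = 0b11000010 = 194

194


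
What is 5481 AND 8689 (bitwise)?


0b1010101101001 & 0b10000111110001 = 0b101100001 = 353

353


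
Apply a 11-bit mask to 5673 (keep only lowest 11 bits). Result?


5673 & 2047 = 1577

1577


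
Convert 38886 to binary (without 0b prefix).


38886 = 1001011111100110 in binary

1001011111100110


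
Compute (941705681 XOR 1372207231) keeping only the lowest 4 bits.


Step 1: 941705681 ^ 1372207231 = 1777037742
Step 2: 1777037742 & 15 = 14

14


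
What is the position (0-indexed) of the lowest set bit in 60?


0b111100. Lowest set bit at position 2

2


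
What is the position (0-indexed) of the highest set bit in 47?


0b101111. Highest set bit at position 5

5


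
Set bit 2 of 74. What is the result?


74 | (1 << 2) = 74 | 4 = 78

78


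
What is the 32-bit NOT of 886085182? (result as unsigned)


~0b110100110100001001011000111110 = 0b11001011001011110110100111000001 = 3408882113 (32-bit unsigned)

3408882113


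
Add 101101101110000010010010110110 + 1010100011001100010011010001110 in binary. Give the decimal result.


101101101110000010010010110110 + 1010100011001100010011010001110 = 10000010000111100100101101000100 = 2183023428

2183023428


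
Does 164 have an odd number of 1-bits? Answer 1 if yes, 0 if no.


0b10100100 has 3 ones => parity 1

1


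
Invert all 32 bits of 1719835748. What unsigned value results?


1719835748 ^ 4294967295 = 2575131547

2575131547


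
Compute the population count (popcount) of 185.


0b10111001 has 5 set bits

5


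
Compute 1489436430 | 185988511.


0b1011000110001101111111100001110 | 0b1011000101011111010110011111 = 0b1011011110101111111111110011111 = 1540882335

1540882335


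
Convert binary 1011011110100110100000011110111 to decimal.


1011011110100110100000011110111 in decimal = 1540571383

1540571383


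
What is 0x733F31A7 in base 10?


733F31A7 hex = 1933521319 decimal

1933521319


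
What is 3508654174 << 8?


0b11010001001000011101000001011110 << 8 = 0b1101000100100001110100000101111000000000 = 898215468544

898215468544


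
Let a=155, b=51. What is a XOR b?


155 ^ 51 = 168

168


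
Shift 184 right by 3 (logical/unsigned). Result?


0b10111000 >> 3 = 0b10111 = 23

23


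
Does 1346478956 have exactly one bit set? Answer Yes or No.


0b1010000010000011010001101101100. Multiple bits set => No

No


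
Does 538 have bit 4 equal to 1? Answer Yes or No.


0b1000011010, bit 4 = 1. Yes

Yes


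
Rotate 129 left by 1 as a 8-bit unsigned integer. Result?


Rotate 0b10000001 left by 1 (8-bit) = 0b11 = 3

3


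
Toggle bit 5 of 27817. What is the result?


27817 ^ (1 << 5) = 27817 ^ 32 = 27785

27785


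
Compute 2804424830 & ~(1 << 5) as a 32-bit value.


2804424830 & ~(1 << 5) = 2804424798

2804424798


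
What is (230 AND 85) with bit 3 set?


Step 1: 230 & 85 = 68
Step 2: 68 | (1 << 3) = 68 | 8 = 76

76


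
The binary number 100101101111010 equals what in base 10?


100101101111010 in decimal = 19322

19322


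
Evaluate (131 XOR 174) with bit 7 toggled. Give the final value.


Step 1: 131 ^ 174 = 45
Step 2: 45 ^ (1 << 7) = 45 ^ 128 = 173

173


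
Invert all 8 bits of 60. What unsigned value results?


60 ^ 255 = 195

195


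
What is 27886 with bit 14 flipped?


27886 ^ (1 << 14) = 27886 ^ 16384 = 11502

11502


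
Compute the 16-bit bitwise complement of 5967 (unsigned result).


~0b1011101001111 = 0b1110100010110000 = 59568 (16-bit unsigned)

59568


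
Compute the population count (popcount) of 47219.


0b1011100001110011 has 9 set bits

9


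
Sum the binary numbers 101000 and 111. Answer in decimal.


101000 + 111 = 101111 = 47

47


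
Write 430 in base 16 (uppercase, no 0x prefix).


430 = 1AE hex

1AE


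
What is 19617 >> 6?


0b100110010100001 >> 6 = 0b100110010 = 306

306


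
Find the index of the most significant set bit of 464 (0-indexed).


0b111010000. Highest set bit at position 8

8


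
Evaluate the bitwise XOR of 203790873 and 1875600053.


0b1100001001011001101000011001 ^ 0b1101111110010110110001010110101 = 0b1100011111011101111100010101100 = 1676605612

1676605612


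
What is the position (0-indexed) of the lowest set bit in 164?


0b10100100. Lowest set bit at position 2

2


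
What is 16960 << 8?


0b100001001000000 << 8 = 0b10000100100000000000000 = 4341760

4341760


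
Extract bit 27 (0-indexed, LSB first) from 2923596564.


0b10101110010000101000101100010100, position 27 = 1

1


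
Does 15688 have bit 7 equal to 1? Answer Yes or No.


0b11110101001000, bit 7 = 0. No

No


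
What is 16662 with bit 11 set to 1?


16662 | (1 << 11) = 16662 | 2048 = 18710

18710


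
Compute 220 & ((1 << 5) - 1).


220 & 31 = 28

28


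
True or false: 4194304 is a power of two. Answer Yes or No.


0b10000000000000000000000. Only one bit set => Yes

Yes


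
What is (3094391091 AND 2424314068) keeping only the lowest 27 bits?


Step 1: 3094391091 & 2424314068 = 2415921168
Step 2: 2415921168 & 134217727 = 2064

2064


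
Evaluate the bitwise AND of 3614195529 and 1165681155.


0b11010111011011000011111101001001 & 0b1000101011110101110001000000011 = 0b1000101011010000010001000000001 = 1164452353

1164452353


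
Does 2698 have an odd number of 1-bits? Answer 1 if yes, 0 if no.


0b101010001010 has 5 ones => parity 1

1


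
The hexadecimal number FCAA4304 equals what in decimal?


FCAA4304 hex = 4239016708 decimal

4239016708


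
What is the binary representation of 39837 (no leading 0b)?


39837 = 1001101110011101 in binary

1001101110011101


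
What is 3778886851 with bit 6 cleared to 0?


3778886851 & ~(1 << 6) = 3778886787

3778886787


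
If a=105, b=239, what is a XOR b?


105 ^ 239 = 134

134


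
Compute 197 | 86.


0b11000101 | 0b1010110 = 0b11010111 = 215

215


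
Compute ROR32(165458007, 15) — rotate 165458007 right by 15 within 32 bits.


Rotate 0b1001110111001011000001010111 right by 15 (32-bit) = 0b1100000101011100001001110111001 = 1622021049

1622021049


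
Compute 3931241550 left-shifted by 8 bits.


0b11101010010100011111110001001110 << 8 = 0b1110101001010001111111000100111000000000 = 1006397836800

1006397836800


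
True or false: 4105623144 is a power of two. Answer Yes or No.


0b11110100101101101101011001101000. Multiple bits set => No

No


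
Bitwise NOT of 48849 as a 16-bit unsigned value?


~0b1011111011010001 = 0b100000100101110 = 16686 (16-bit unsigned)

16686


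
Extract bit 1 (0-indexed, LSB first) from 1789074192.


0b1101010101000110001101100010000, position 1 = 0

0


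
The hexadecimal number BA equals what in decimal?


BA hex = 186 decimal

186


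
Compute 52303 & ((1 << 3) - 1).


52303 & 7 = 7

7


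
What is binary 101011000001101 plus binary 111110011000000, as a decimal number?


101011000001101 + 111110011000000 = 1101001011001101 = 53965

53965


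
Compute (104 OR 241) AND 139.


Step 1: 104 | 241 = 249
Step 2: 249 & 139 = 137

137


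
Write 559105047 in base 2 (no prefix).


559105047 = 100001010100110100010000010111 in binary

100001010100110100010000010111


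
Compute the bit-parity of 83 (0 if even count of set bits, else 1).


0b1010011 has 4 ones => parity 0

0


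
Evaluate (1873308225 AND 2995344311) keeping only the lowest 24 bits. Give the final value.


Step 1: 1873308225 & 2995344311 = 579355137
Step 2: 579355137 & 16777215 = 8929793

8929793


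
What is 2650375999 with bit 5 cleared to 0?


2650375999 & ~(1 << 5) = 2650375967

2650375967


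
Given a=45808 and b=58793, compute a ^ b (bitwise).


45808 ^ 58793 = 22361

22361


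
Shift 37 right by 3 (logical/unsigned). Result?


0b100101 >> 3 = 0b100 = 4

4


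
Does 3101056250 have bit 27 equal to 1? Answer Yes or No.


0b10111000110101100101110011111010, bit 27 = 1. Yes

Yes


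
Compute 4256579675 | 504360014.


0b11111101101101100100000001011011 | 0b11110000011111110110001001110 = 0b11111111101111111110110001011111 = 4290767967

4290767967


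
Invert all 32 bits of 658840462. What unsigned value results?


658840462 ^ 4294967295 = 3636126833

3636126833


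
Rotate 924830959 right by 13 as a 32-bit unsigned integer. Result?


Rotate 0b110111000111111100110011101111 right by 13 (32-bit) = 0b1100111011110011011100011111110 = 1736030462

1736030462


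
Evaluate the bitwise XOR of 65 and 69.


0b1000001 ^ 0b1000101 = 0b100 = 4

4


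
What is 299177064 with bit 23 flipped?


299177064 ^ (1 << 23) = 299177064 ^ 8388608 = 290788456

290788456


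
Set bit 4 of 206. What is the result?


206 | (1 << 4) = 206 | 16 = 222

222


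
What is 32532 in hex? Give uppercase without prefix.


32532 = 7F14 hex

7F14


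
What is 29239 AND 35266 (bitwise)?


0b111001000110111 & 0b1000100111000010 = 0b10 = 2

2


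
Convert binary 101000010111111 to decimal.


101000010111111 in decimal = 20671

20671


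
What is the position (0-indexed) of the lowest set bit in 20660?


0b101000010110100. Lowest set bit at position 2

2


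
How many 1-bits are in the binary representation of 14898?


0b11101000110010 has 7 set bits

7


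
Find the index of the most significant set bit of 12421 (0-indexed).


0b11000010000101. Highest set bit at position 13

13


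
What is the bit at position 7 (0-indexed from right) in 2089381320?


0b1111100100010010110110111001000, position 7 = 1

1


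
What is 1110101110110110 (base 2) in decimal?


1110101110110110 in decimal = 60342

60342


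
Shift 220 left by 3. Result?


0b11011100 << 3 = 0b11011100000 = 1760

1760


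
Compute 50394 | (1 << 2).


50394 | (1 << 2) = 50394 | 4 = 50398

50398


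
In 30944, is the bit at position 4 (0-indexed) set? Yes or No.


0b111100011100000, bit 4 = 0. No

No


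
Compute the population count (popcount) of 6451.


0b1100100110011 has 7 set bits

7


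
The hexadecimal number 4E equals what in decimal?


4E hex = 78 decimal

78


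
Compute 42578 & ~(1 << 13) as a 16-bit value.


42578 & ~(1 << 13) = 34386

34386


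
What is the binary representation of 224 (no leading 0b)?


224 = 11100000 in binary

11100000


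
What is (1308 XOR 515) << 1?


Step 1: 1308 ^ 515 = 1823
Step 2: 1823 << 1 = 3646

3646


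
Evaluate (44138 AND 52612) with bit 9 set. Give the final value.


Step 1: 44138 & 52612 = 35840
Step 2: 35840 | (1 << 9) = 35840 | 512 = 36352

36352


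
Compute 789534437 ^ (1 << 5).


789534437 ^ (1 << 5) = 789534437 ^ 32 = 789534405

789534405


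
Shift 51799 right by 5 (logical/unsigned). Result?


0b1100101001010111 >> 5 = 0b11001010010 = 1618

1618


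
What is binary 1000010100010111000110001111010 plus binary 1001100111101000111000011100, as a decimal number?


1000010100010111000110001111010 + 1001100111101000111000011100 = 1001100001010100001101010010110 = 1277827734

1277827734


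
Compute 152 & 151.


0b10011000 & 0b10010111 = 0b10010000 = 144

144


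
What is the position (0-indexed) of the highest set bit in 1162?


0b10010001010. Highest set bit at position 10

10


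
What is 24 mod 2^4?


24 & 15 = 8

8


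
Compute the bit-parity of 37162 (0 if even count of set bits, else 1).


0b1001000100101010 has 6 ones => parity 0

0


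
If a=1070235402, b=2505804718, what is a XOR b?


1070235402 ^ 2505804718 = 2861692068

2861692068


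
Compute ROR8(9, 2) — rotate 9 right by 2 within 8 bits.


Rotate 0b1001 right by 2 (8-bit) = 0b1000010 = 66

66


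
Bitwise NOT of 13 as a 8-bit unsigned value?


~0b1101 = 0b11110010 = 242 (8-bit unsigned)

242


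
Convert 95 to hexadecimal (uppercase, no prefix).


95 = 5F hex

5F


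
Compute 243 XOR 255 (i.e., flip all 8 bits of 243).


243 ^ 255 = 12

12


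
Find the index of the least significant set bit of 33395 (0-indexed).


0b1000001001110011. Lowest set bit at position 0

0


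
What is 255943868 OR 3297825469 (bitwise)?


0b1111010000010110010010111100 | 0b11000100100100001101001010111101 = 0b11001111110100011111011010111101 = 3486643901

3486643901


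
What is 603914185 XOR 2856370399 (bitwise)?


0b100011111111101111111111001001 ^ 0b10101010010000001100000011011111 = 0b10001001101111100011111100010110 = 2310946582

2310946582


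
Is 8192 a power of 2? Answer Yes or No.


0b10000000000000. Only one bit set => Yes

Yes


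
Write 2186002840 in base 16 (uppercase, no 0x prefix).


2186002840 = 824BC198 hex

824BC198


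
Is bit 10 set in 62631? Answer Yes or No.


0b1111010010100111, bit 10 = 1. Yes

Yes


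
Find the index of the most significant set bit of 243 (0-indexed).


0b11110011. Highest set bit at position 7

7


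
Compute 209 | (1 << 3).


209 | (1 << 3) = 209 | 8 = 217

217


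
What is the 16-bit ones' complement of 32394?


32394 ^ 65535 = 33141

33141


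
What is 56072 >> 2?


0b1101101100001000 >> 2 = 0b11011011000010 = 14018

14018


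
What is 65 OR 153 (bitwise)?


0b1000001 | 0b10011001 = 0b11011001 = 217

217


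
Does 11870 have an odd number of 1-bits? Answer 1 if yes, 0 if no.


0b10111001011110 has 9 ones => parity 1

1


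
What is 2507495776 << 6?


0b10010101011101010101100101100000 << 6 = 0b10010101011101010101100101100000000000 = 160479729664

160479729664


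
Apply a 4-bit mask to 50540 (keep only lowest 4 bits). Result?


50540 & 15 = 12

12


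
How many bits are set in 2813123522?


0b10100111101011001101101111000010 has 18 set bits

18


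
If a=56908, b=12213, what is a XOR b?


56908 ^ 12213 = 61945

61945


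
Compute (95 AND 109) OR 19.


Step 1: 95 & 109 = 77
Step 2: 77 | 19 = 95

95


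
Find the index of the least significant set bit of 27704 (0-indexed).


0b110110000111000. Lowest set bit at position 3

3


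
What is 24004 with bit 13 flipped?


24004 ^ (1 << 13) = 24004 ^ 8192 = 32196

32196


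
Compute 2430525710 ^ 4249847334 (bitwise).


0b10010000110111101110000100001110 ^ 0b11111101010011111000011000100110 = 0b1101101100100010110011100101000 = 1838245672

1838245672


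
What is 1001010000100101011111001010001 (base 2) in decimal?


1001010000100101011111001010001 in decimal = 1242742353

1242742353


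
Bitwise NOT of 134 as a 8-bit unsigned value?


~0b10000110 = 0b1111001 = 121 (8-bit unsigned)

121


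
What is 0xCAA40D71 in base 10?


CAA40D71 hex = 3399748977 decimal

3399748977


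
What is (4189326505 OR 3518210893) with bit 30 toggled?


Step 1: 4189326505 | 3518210893 = 4189564909
Step 2: 4189564909 ^ (1 << 30) = 4189564909 ^ 1073741824 = 3115823085

3115823085


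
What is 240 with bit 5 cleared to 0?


240 & ~(1 << 5) = 208

208


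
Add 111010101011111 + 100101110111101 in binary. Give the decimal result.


111010101011111 + 100101110111101 = 1100000100011100 = 49436

49436


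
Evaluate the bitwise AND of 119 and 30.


0b1110111 & 0b11110 = 0b10110 = 22

22


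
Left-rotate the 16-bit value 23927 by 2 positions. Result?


Rotate 0b101110101110111 left by 2 (16-bit) = 0b111010111011101 = 30173

30173


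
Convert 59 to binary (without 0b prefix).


59 = 111011 in binary

111011


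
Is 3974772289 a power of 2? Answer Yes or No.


0b11101100111010100011011001000001. Multiple bits set => No

No


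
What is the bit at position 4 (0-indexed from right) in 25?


0b11001, position 4 = 1

1


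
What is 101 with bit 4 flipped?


101 ^ (1 << 4) = 101 ^ 16 = 117

117


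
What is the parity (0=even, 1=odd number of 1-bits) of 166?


0b10100110 has 4 ones => parity 0

0


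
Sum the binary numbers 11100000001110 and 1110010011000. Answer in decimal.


11100000001110 + 1110010011000 = 101010010100110 = 21670

21670


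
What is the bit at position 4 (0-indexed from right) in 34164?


0b1000010101110100, position 4 = 1

1


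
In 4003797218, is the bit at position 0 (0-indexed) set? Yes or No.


0b11101110101001010001100011100010, bit 0 = 0. No

No


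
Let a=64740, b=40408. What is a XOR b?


64740 ^ 40408 = 24892

24892


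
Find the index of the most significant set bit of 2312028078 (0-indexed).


0b10001001110011101011111110101110. Highest set bit at position 31

31


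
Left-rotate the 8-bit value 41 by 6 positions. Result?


Rotate 0b101001 left by 6 (8-bit) = 0b1001010 = 74

74


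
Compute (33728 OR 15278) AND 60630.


Step 1: 33728 | 15278 = 48110
Step 2: 48110 & 60630 = 43206

43206


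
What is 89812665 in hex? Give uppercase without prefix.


89812665 = 55A6EB9 hex

55A6EB9


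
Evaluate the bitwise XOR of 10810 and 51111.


0b10101000111010 ^ 0b1100011110100111 = 0b1110110110011101 = 60829

60829


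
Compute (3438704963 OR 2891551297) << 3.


Step 1: 3438704963 | 2891551297 = 3976198979
Step 2: 3976198979 << 3 = 31809591832

31809591832


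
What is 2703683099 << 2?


0b10100001001001101110111000011011 << 2 = 0b1010000100100110111011100001101100 = 10814732396

10814732396


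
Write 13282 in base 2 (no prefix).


13282 = 11001111100010 in binary

11001111100010


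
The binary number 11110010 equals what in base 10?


11110010 in decimal = 242

242


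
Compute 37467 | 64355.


0b1001001001011011 | 0b1111101101100011 = 0b1111101101111011 = 64379

64379


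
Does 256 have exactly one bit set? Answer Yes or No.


0b100000000. Only one bit set => Yes

Yes


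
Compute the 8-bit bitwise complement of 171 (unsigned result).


~0b10101011 = 0b1010100 = 84 (8-bit unsigned)

84


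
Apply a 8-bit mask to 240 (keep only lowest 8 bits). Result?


240 & 255 = 240

240


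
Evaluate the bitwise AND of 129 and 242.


0b10000001 & 0b11110010 = 0b10000000 = 128

128


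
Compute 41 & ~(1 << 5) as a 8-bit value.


41 & ~(1 << 5) = 9

9


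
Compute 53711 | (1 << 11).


53711 | (1 << 11) = 53711 | 2048 = 55759

55759


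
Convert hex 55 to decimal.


55 hex = 85 decimal

85


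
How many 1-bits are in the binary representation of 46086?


0b1011010000000110 has 6 set bits

6


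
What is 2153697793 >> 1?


0b10000000010111101101001000000001 >> 1 = 0b1000000001011110110100100000000 = 1076848896

1076848896


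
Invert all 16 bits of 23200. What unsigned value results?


23200 ^ 65535 = 42335

42335


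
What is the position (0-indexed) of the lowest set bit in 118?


0b1110110. Lowest set bit at position 1

1


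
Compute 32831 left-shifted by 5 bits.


0b1000000000111111 << 5 = 0b100000000011111100000 = 1050592

1050592


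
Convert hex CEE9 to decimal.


CEE9 hex = 52969 decimal

52969


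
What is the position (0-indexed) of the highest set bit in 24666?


0b110000001011010. Highest set bit at position 14

14


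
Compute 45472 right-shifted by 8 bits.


0b1011000110100000 >> 8 = 0b10110001 = 177

177


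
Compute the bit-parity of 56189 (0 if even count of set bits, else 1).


0b1101101101111101 has 12 ones => parity 0

0


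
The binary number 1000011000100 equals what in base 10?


1000011000100 in decimal = 4292

4292


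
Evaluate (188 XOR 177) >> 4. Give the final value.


Step 1: 188 ^ 177 = 13
Step 2: 13 >> 4 = 0

0


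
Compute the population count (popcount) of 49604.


0b1100000111000100 has 6 set bits

6


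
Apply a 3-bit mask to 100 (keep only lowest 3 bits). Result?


100 & 7 = 4

4


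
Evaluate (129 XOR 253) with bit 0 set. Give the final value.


Step 1: 129 ^ 253 = 124
Step 2: 124 | (1 << 0) = 124 | 1 = 125

125


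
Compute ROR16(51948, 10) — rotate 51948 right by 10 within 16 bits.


Rotate 0b1100101011101100 right by 10 (16-bit) = 0b1011101100110010 = 47922

47922


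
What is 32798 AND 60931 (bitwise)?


0b1000000000011110 & 0b1110111000000011 = 0b1000000000000010 = 32770

32770


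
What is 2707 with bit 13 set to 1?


2707 | (1 << 13) = 2707 | 8192 = 10899

10899


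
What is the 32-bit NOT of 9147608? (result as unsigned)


~0b100010111001010011011000 = 0b11111111011101000110101100100111 = 4285819687 (32-bit unsigned)

4285819687


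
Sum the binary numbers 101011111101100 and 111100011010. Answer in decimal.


101011111101100 + 111100011010 = 110011100000110 = 26374

26374


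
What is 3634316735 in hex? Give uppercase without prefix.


3634316735 = D89F45BF hex

D89F45BF


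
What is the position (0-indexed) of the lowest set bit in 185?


0b10111001. Lowest set bit at position 0

0


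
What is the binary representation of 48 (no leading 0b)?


48 = 110000 in binary

110000


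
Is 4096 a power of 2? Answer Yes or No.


0b1000000000000. Only one bit set => Yes

Yes


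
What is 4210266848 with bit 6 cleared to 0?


4210266848 & ~(1 << 6) = 4210266784

4210266784


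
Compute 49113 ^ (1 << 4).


49113 ^ (1 << 4) = 49113 ^ 16 = 49097

49097


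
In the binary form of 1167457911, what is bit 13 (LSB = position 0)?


0b1000101100101011111111001110111, position 13 = 1

1


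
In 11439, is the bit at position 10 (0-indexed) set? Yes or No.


0b10110010101111, bit 10 = 1. Yes

Yes


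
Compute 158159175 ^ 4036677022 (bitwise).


0b1001011011010101000101000111 ^ 0b11110000100110101100110110011110 = 0b11111001111101111001110011011001 = 4193754329

4193754329


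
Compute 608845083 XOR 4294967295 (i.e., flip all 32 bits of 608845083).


608845083 ^ 4294967295 = 3686122212

3686122212


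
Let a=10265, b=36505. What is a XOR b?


10265 ^ 36505 = 42624

42624


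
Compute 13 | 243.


0b1101 | 0b11110011 = 0b11111111 = 255

255


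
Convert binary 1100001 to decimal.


1100001 in decimal = 97

97


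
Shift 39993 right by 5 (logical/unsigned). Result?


0b1001110000111001 >> 5 = 0b10011100001 = 1249

1249


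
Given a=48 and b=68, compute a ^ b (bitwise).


48 ^ 68 = 116

116


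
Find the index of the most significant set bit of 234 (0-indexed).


0b11101010. Highest set bit at position 7

7


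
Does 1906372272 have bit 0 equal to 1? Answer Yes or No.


0b1110001101000001110111010110000, bit 0 = 0. No

No


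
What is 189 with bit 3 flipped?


189 ^ (1 << 3) = 189 ^ 8 = 181

181


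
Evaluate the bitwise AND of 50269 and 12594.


0b1100010001011101 & 0b11000100110010 = 0b10000 = 16

16


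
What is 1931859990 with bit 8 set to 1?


1931859990 | (1 << 8) = 1931859990 | 256 = 1931860246

1931860246


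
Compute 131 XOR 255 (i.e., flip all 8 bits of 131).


131 ^ 255 = 124

124


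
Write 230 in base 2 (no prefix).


230 = 11100110 in binary

11100110


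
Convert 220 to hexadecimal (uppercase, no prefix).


220 = DC hex

DC


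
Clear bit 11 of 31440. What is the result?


31440 & ~(1 << 11) = 29392

29392


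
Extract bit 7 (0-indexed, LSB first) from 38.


0b100110, position 7 = 0

0
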